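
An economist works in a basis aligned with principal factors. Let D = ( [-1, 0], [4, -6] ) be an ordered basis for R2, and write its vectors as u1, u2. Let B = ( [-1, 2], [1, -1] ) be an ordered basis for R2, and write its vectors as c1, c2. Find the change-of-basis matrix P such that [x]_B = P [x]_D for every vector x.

Take x = uj: its D-coordinates are the j-th standard unit vector, so P e_j — column j of P — equals [uj]_B.
u1 = -c1 - 2c2, giving column 1 = [-1, -2]; repeating for each j gives P = [[-1, -2], [-2, 2]].

[[-1, -2], [-2, 2]]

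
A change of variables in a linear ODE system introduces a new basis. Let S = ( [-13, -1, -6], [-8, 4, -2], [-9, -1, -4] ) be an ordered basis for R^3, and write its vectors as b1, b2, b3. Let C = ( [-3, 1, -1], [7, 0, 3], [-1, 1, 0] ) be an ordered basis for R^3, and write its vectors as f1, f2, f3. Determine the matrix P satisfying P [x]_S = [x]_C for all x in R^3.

Column j of P is [bj]_C, since P maps S-coordinates to C-coordinates.
Expressing b1 in C: b1 = 0·f1 - 2f2 - f3, so column 1 of P is [0, -2, -1].
Doing the same for each bj gives P = [[0, 2, -2], [-2, 0, -2], [-1, 2, 1]].

[[0, 2, -2], [-2, 0, -2], [-1, 2, 1]]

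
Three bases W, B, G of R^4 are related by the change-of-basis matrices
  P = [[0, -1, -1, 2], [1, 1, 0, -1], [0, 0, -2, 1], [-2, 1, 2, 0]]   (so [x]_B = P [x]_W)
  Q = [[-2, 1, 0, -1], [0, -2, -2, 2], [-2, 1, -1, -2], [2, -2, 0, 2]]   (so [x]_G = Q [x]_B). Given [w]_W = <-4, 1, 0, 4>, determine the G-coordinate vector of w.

Apply P to get B-coordinates <7, -7, 4, 9>, then Q to get G-coordinates.
The result is [w]_G = <-30, 24, -43, 46>.

<-30, 24, -43, 46>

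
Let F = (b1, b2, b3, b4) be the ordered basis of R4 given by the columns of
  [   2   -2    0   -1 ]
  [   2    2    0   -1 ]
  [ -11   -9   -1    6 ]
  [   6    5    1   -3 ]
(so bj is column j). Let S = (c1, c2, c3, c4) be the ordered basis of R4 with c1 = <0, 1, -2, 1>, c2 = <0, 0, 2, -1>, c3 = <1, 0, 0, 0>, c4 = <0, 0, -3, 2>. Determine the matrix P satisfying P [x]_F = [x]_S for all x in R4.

Column j of P is [bj]_S, since P maps F-coordinates to S-coordinates.
Expressing b1 in S: b1 = 2c1 - 2c2 + 2c3 + c4, so column 1 of P is <2, -2, 2, 1>.
Doing the same for each bj gives P = [[2, 2, 0, -1], [-2, -1, 1, 2], [2, -2, 0, -1], [1, 1, 1, 0]].

[[2, 2, 0, -1], [-2, -1, 1, 2], [2, -2, 0, -1], [1, 1, 1, 0]]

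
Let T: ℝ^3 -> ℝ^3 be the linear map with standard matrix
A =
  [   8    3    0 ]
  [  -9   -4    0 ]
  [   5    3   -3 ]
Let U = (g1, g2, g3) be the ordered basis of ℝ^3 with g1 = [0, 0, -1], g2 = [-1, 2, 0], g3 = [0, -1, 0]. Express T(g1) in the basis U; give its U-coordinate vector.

[-3, 0, 0]

Column 1 of [T]_U is the U-coordinate vector of T(g1).
In standard coordinates T(g1) = A g1 = [0, 0, 3].
Converting to U: [0, 0, 3] = -3g1 + 0·g2 + 0·g3, so the coordinate vector is [-3, 0, 0].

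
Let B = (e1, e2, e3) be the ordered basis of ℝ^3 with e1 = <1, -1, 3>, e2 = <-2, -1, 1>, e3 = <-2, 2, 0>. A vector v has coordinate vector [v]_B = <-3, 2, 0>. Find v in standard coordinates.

By definition v = -3e1 + 2e2 + 0·e3.
Summing componentwise gives <-7, 1, -7>.

<-7, 1, -7>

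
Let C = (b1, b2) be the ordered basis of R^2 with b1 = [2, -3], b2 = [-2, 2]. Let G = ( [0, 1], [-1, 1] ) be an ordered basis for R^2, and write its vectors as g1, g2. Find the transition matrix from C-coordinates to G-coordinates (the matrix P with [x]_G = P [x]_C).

[[-1, 0], [-2, 2]]

Take x = bj: its C-coordinates are the j-th standard unit vector, so P e_j — column j of P — equals [bj]_G.
b1 = -g1 - 2g2, giving column 1 = [-1, -2]; repeating for each j gives P = [[-1, 0], [-2, 2]].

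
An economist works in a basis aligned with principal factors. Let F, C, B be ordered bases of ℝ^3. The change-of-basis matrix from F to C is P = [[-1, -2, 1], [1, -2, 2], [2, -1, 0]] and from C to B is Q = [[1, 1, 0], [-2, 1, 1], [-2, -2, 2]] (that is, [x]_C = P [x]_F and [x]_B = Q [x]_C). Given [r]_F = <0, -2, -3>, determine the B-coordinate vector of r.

First [r]_C = P [r]_F = <1, -2, 2>.
Then [r]_B = Q [r]_C = <-1, -2, 6>.

<-1, -2, 6>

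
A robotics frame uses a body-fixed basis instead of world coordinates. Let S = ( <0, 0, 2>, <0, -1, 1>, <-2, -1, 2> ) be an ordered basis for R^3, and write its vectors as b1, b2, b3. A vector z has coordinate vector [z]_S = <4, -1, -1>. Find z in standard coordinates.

<2, 2, 5>

z = M [z]_S, where M has columns b1, ..., b3.
Carrying out the matrix-vector product, z = <2, 2, 5>.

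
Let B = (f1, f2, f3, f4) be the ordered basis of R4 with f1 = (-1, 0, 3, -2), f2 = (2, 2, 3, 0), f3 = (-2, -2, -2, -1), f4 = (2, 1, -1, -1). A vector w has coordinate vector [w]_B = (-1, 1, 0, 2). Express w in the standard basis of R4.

(7, 4, -2, 0)

By definition w = -f1 + f2 + 0·f3 + 2f4.
Summing componentwise gives (7, 4, -2, 0).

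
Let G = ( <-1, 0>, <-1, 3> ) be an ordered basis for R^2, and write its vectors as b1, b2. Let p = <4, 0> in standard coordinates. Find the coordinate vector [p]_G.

[p]_G is the unique c with M c = p, where M has columns b1, b2.
System: -c_1 - c_2 = 4, 0c_1 + 3c_2 = 0; solving gives c_1 = -4, c_2 = 0.
Check: -4b1 + 0·b2 = <4, 0>.

<-4, 0>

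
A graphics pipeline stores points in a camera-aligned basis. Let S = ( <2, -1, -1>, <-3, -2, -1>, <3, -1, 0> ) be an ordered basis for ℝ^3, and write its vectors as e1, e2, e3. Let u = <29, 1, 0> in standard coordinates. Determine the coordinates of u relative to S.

[u]_S is the unique c with M c = u, where M has columns e1, ..., e3.
Row-reducing the augmented matrix [M | u] gives c = (4, -4, 3).
Check: 4e1 - 4e2 + 3e3 = <29, 1, 0>.

<4, -4, 3>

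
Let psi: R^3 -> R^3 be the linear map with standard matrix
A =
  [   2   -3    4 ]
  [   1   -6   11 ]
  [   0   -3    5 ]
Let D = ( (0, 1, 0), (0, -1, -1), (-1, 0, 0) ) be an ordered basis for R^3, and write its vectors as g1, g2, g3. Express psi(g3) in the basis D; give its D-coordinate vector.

(-1, 0, 2)

Column 3 of [psi]_D is the D-coordinate vector of psi(g3).
In standard coordinates psi(g3) = A g3 = (-2, -1, 0).
Converting to D: (-2, -1, 0) = -g1 + 0·g2 + 2g3, so the coordinate vector is (-1, 0, 2).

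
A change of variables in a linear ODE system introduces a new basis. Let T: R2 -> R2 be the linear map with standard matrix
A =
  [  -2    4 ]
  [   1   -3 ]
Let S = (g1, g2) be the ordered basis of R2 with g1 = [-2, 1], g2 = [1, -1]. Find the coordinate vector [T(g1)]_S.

Compute T(g1) = A g1 = [8, -5] in standard coordinates.
Then write this in S-coordinates: solve for y in y_1 g1 + y_2 g2 = [8, -5].
This gives y = [-3, 2], which is column 1 of [T]_S.

[-3, 2]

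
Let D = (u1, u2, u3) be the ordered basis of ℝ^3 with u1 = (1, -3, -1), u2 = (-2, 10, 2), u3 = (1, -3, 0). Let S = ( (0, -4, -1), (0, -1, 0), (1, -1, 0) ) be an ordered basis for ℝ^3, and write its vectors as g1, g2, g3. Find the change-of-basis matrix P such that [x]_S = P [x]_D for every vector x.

Take x = uj: its D-coordinates are the j-th standard unit vector, so P e_j — column j of P — equals [uj]_S.
u1 = g1 - 2g2 + g3, giving column 1 = (1, -2, 1); repeating for each j gives P = [[1, -2, 0], [-2, 0, 2], [1, -2, 1]].

[[1, -2, 0], [-2, 0, 2], [1, -2, 1]]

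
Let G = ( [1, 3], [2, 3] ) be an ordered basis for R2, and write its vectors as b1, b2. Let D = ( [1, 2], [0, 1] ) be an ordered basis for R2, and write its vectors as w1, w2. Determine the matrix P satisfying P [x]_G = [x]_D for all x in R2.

[[1, 2], [1, -1]]

Let M have columns bj and N have columns wj. Then for every x, N [x]_D = x = M [x]_G, so P = N^(-1) M.
Since det N = 1, N^(-1) has integer entries; multiplying gives P = [[1, 2], [1, -1]].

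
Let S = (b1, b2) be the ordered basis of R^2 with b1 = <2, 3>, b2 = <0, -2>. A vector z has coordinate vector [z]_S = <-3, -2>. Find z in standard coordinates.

The coordinates say z = -3b1 - 2b2; adding the scaled basis vectors gives <-6, -5>.

<-6, -5>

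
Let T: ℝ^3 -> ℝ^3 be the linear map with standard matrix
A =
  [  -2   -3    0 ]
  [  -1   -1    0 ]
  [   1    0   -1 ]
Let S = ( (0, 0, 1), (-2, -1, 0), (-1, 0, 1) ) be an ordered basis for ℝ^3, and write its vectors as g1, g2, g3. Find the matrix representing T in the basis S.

The j-th column of [T]_S is [T(gj)]_S.
T(g1) = A g1 = (0, 0, -1) = -g1 + 0·g2 + 0·g3, so column 1 is (-1, 0, 0).
Repeating for g2, g3 and assembling the columns gives [[-1, -1, -2], [0, -3, -1], [0, -1, 0]].

[[-1, -1, -2], [0, -3, -1], [0, -1, 0]]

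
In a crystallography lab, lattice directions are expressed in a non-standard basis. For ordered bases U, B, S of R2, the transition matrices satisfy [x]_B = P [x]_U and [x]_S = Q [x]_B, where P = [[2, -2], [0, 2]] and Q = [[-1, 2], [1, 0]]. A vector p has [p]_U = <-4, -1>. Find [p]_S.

Composing the changes, [p]_S = Q P [p]_U.
Q P = [[-2, 6], [2, -2]]; applying this to <-4, -1> gives <2, -6>.

<2, -6>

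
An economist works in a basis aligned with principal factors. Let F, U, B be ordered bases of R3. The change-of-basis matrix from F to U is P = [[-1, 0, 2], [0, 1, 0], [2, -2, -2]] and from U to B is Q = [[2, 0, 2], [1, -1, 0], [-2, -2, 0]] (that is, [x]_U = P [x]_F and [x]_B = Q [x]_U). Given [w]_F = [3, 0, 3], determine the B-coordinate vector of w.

[6, 3, -6]

First [w]_U = P [w]_F = [3, 0, 0].
Then [w]_B = Q [w]_U = [6, 3, -6].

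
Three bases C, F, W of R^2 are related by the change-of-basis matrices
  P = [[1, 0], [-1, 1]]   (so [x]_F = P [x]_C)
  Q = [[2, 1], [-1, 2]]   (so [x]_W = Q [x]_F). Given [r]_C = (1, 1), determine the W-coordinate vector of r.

(2, -1)

First [r]_F = P [r]_C = (1, 0).
Then [r]_W = Q [r]_F = (2, -1).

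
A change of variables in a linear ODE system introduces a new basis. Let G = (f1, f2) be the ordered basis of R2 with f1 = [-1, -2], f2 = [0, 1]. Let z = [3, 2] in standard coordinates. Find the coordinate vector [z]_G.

[z]_G is the unique c with M c = z, where M has columns f1, f2.
System: -c_1 + 0c_2 = 3, -2c_1 + c_2 = 2; solving gives c_1 = -3, c_2 = -4.
Check: -3f1 - 4f2 = [3, 2].

[-3, -4]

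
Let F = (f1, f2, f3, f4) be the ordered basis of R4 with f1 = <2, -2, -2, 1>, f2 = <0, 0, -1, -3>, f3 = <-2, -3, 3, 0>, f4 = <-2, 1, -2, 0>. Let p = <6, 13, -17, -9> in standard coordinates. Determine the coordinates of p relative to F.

<0, 3, -4, 1>

[p]_F is the unique c with M c = p, where M has columns f1, ..., f4.
Solving this 4x4 system gives c = (0, 3, -4, 1).
Check: 0·f1 + 3f2 - 4f3 + f4 = <6, 13, -17, -9>.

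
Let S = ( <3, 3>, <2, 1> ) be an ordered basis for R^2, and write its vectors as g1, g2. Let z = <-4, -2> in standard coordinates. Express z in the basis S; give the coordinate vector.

We seek scalars with c_1 g1 + c_2 g2 = z; equivalently solve M c = z where the columns of M are g1, g2.
System: 3c_1 + 2c_2 = -4, 3c_1 + c_2 = -2; solving gives c_1 = 0, c_2 = -2.
Check: 0·g1 - 2g2 = <-4, -2>.

<0, -2>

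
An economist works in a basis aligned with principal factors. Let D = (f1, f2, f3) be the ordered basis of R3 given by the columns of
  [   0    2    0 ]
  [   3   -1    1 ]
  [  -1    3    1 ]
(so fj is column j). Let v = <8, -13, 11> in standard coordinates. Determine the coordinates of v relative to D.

Write v = c_1 f1 + ... + c_3 f3 and solve for the c_i.
Gaussian elimination on [M | v] yields c = (-2, 4, -3).
Check: -2f1 + 4f2 - 3f3 = <8, -13, 11>.

<-2, 4, -3>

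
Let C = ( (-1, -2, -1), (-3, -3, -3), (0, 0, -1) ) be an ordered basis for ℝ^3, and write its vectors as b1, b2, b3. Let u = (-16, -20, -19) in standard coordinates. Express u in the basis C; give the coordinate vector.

(4, 4, 3)

[u]_C is the unique c with M c = u, where M has columns b1, ..., b3.
Gaussian elimination on [M | u] yields c = (4, 4, 3).
Check: 4b1 + 4b2 + 3b3 = (-16, -20, -19).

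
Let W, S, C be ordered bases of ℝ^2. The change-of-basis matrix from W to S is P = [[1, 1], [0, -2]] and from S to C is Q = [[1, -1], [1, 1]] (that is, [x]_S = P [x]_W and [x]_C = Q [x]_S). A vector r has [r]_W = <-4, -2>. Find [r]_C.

Composing the changes, [r]_C = Q P [r]_W.
Q P = [[1, 3], [1, -1]]; applying this to <-4, -2> gives <-10, -2>.

<-10, -2>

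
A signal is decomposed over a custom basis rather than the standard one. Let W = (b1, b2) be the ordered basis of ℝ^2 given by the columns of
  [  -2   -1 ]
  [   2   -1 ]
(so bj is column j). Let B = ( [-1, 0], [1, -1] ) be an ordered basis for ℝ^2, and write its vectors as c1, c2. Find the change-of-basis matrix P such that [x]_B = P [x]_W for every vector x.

Let M have columns bj and N have columns cj. Then for every x, N [x]_B = x = M [x]_W, so P = N^(-1) M.
Since det N = 1, N^(-1) has integer entries; multiplying gives P = [[0, 2], [-2, 1]].

[[0, 2], [-2, 1]]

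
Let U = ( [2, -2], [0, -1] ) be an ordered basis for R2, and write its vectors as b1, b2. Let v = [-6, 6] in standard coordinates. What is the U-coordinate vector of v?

[-3, 0]

[v]_U is the unique c with M c = v, where M has columns b1, b2.
System: 2c_1 + 0c_2 = -6, -2c_1 - c_2 = 6; solving gives c_1 = -3, c_2 = 0.
Check: -3b1 + 0·b2 = [-6, 6].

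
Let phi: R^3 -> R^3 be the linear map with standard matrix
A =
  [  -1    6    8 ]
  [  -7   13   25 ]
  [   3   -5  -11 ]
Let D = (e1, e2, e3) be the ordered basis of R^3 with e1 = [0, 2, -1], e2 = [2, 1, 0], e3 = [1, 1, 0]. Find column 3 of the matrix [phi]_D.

Compute phi(e3) = A e3 = [5, 6, -2] in standard coordinates.
Then write this in D-coordinates: solve for y in y_1 e1 + ... + y_3 e3 = [5, 6, -2].
This gives y = [2, 3, -1], which is column 3 of [phi]_D.

[2, 3, -1]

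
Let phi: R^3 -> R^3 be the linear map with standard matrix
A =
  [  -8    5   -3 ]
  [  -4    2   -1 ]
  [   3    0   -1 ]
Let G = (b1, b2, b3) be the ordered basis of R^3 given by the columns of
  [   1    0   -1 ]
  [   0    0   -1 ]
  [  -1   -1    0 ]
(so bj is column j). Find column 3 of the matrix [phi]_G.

[1, 2, -2]

Column 3 of [phi]_G is the G-coordinate vector of phi(b3).
In standard coordinates phi(b3) = A b3 = [3, 2, -3].
Converting to G: [3, 2, -3] = b1 + 2b2 - 2b3, so the coordinate vector is [1, 2, -2].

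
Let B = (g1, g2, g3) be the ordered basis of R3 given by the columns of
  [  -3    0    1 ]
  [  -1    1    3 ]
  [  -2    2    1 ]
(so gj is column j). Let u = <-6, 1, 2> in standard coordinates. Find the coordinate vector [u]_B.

[u]_B is the unique c with M c = u, where M has columns g1, ..., g3.
Row-reducing the augmented matrix [M | u] gives c = (2, 3, 0).
Check: 2g1 + 3g2 + 0·g3 = <-6, 1, 2>.

<2, 3, 0>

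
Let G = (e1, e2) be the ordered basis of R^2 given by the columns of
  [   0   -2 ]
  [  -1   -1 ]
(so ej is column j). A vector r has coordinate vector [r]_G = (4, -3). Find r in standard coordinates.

r = M [r]_G, where M has columns e1, e2.
Carrying out the matrix-vector product, r = (6, -1).

(6, -1)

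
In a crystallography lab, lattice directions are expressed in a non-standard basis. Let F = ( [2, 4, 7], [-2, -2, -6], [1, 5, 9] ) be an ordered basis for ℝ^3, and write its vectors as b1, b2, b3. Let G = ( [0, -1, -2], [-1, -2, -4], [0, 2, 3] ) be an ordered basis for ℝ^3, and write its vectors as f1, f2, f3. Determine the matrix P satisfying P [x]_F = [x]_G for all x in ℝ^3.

Let M have columns bj and N have columns fj. Then for every x, N [x]_G = x = M [x]_F, so P = N^(-1) M.
Since det N = 1, N^(-1) has integer entries; multiplying gives P = [[2, 2, -1], [-2, 2, -1], [1, 2, 1]].

[[2, 2, -1], [-2, 2, -1], [1, 2, 1]]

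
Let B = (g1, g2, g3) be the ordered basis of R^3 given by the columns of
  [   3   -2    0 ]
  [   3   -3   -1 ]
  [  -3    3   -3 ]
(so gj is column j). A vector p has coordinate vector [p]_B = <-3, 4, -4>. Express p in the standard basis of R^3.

<-17, -17, 33>

p = M [p]_B, where M has columns g1, ..., g3.
Carrying out the matrix-vector product, p = <-17, -17, 33>.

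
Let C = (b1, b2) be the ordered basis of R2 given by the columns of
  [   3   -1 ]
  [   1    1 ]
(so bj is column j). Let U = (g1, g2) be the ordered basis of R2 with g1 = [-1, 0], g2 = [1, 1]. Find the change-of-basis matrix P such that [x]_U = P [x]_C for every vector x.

[[-2, 2], [1, 1]]

Column j of P is [bj]_U, since P maps C-coordinates to U-coordinates.
Expressing b1 in U: b1 = -2g1 + g2, so column 1 of P is [-2, 1].
Doing the same for each bj gives P = [[-2, 2], [1, 1]].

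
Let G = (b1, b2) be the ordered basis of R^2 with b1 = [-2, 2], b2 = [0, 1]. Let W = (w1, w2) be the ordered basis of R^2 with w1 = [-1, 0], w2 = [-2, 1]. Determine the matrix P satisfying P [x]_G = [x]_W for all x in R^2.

[[-2, -2], [2, 1]]

Let M have columns bj and N have columns wj. Then for every x, N [x]_W = x = M [x]_G, so P = N^(-1) M.
Since det N = -1, N^(-1) has integer entries; multiplying gives P = [[-2, -2], [2, 1]].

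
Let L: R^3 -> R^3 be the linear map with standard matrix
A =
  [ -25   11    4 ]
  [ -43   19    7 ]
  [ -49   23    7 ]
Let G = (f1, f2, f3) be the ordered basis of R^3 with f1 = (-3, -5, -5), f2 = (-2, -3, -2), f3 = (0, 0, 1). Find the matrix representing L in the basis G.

[[2, -3, -2], [-3, 0, 1], [1, 0, -1]]

Let P have columns f1, ..., f3. Then [L]_G = P^(-1) A P.
Here det P = -1, so P^(-1) is integer; computing A P first and then P^(-1)(A P) gives [[2, -3, -2], [-3, 0, 1], [1, 0, -1]].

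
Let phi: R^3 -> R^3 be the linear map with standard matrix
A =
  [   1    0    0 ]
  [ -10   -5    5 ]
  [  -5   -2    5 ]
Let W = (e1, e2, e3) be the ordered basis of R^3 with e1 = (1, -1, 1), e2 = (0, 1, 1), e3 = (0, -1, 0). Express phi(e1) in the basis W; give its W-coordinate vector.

(1, 1, 0)

Column 1 of [phi]_W is the W-coordinate vector of phi(e1).
In standard coordinates phi(e1) = A e1 = (1, 0, 2).
Converting to W: (1, 0, 2) = e1 + e2 + 0·e3, so the coordinate vector is (1, 1, 0).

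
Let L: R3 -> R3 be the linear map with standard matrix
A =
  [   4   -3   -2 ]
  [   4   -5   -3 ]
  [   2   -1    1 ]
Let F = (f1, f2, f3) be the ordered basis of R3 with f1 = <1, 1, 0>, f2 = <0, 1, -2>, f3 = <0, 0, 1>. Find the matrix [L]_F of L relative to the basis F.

[[1, 1, -2], [-2, 0, -1], [-3, -3, -1]]

Let P have columns f1, ..., f3. Then [L]_F = P^(-1) A P.
Here det P = 1, so P^(-1) is integer; computing A P first and then P^(-1)(A P) gives [[1, 1, -2], [-2, 0, -1], [-3, -3, -1]].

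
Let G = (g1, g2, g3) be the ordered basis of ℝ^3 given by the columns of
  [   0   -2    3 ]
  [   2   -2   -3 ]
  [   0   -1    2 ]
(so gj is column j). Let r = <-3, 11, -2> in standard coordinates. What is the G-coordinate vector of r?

Write r = c_1 g1 + ... + c_3 g3 and solve for the c_i.
Row-reducing the augmented matrix [M | r] gives c = (4, 0, -1).
Check: 4g1 + 0·g2 - g3 = <-3, 11, -2>.

<4, 0, -1>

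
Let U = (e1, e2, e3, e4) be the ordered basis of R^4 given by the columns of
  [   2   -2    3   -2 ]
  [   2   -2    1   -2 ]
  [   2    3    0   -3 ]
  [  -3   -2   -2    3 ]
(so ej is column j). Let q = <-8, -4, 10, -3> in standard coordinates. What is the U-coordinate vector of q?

<-1, 2, -2, -2>

Write q = c_1 e1 + ... + c_4 e4 and solve for the c_i.
Row-reducing the augmented matrix [M | q] gives c = (-1, 2, -2, -2).
Check: -e1 + 2e2 - 2e3 - 2e4 = <-8, -4, 10, -3>.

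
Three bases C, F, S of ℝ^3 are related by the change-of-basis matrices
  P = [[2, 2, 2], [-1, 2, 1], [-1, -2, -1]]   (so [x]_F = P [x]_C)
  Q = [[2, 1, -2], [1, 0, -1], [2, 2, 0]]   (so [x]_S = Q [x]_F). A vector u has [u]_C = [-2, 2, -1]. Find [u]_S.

[3, -1, 6]

Composing the changes, [u]_S = Q P [u]_C.
Q P = [[5, 10, 7], [3, 4, 3], [2, 8, 6]]; applying this to [-2, 2, -1] gives [3, -1, 6].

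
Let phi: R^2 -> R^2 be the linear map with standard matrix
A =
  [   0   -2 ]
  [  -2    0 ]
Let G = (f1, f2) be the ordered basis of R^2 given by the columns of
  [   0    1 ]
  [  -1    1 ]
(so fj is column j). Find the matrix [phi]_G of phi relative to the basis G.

The j-th column of [phi]_G is [phi(fj)]_G.
phi(f1) = A f1 = <2, 0> = 2f1 + 2f2, so column 1 is <2, 2>.
Repeating for f2 and assembling the columns gives [[2, 0], [2, -2]].

[[2, 0], [2, -2]]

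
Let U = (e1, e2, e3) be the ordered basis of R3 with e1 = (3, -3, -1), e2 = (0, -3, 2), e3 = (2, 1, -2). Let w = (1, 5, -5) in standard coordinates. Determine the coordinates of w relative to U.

(1, -3, -1)

Write w = c_1 e1 + ... + c_3 e3 and solve for the c_i.
Gaussian elimination on [M | w] yields c = (1, -3, -1).
Check: e1 - 3e2 - e3 = (1, 5, -5).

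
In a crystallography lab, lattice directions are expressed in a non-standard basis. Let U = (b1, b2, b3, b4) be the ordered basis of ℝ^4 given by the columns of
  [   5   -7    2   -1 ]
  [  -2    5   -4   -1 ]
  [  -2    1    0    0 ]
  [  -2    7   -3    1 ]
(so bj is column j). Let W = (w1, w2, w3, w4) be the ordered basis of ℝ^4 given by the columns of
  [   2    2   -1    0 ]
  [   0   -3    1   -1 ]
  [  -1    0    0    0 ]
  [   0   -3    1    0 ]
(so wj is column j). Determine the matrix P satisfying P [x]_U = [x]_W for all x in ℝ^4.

Take x = bj: its U-coordinates are the j-th standard unit vector, so P e_j — column j of P — equals [bj]_W.
b1 = 2w1 + w2 + w3 + 0·w4, giving column 1 = (2, 1, 1, 0); repeating for each j gives P = [[2, -1, 0, 0], [1, -2, 1, 0], [1, 1, 0, 1], [0, 2, 1, 2]].

[[2, -1, 0, 0], [1, -2, 1, 0], [1, 1, 0, 1], [0, 2, 1, 2]]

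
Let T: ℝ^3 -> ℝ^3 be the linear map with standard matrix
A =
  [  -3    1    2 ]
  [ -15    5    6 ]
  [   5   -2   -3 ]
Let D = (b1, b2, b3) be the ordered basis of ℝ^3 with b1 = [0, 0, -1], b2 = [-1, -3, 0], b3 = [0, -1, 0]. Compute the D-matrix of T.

With P the matrix whose columns are b1, ..., b3, [T]_D = P^(-1) A P.
Column by column: T(b1) = A b1 = [-2, -6, 3]; its D-coordinates [-3, 2, 0] give column 1.
Continuing for each basis vector yields [T]_D = [[-3, -1, -2], [2, 0, 1], [0, 0, 2]].

[[-3, -1, -2], [2, 0, 1], [0, 0, 2]]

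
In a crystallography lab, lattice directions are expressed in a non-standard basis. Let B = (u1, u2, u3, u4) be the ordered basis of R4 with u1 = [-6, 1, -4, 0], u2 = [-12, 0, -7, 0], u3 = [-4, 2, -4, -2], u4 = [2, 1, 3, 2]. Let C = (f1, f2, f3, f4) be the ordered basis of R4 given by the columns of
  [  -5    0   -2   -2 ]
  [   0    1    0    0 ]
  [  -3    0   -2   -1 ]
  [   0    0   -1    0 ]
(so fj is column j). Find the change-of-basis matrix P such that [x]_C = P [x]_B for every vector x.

Take x = uj: its B-coordinates are the j-th standard unit vector, so P e_j — column j of P — equals [uj]_C.
u1 = 2f1 + f2 + 0·f3 - 2f4, giving column 1 = [2, 1, 0, -2]; repeating for each j gives P = [[2, 2, 0, 0], [1, 0, 2, 1], [0, 0, 2, -2], [-2, 1, 0, 1]].

[[2, 2, 0, 0], [1, 0, 2, 1], [0, 0, 2, -2], [-2, 1, 0, 1]]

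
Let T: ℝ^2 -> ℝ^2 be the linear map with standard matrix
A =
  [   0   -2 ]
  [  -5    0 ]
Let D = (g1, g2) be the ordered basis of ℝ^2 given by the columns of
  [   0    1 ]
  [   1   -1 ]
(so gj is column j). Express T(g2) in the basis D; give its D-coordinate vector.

(-3, 2)

Compute T(g2) = A g2 = (2, -5) in standard coordinates.
Then write this in D-coordinates: solve for y in y_1 g1 + y_2 g2 = (2, -5).
This gives y = (-3, 2), which is column 2 of [T]_D.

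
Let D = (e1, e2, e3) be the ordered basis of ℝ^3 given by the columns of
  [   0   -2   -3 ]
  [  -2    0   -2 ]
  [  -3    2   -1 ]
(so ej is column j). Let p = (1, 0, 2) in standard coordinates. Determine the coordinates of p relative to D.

[p]_D is the unique c with M c = p, where M has columns e1, ..., e3.
Gaussian elimination on [M | p] yields c = (3, 4, -3).
Check: 3e1 + 4e2 - 3e3 = (1, 0, 2).

(3, 4, -3)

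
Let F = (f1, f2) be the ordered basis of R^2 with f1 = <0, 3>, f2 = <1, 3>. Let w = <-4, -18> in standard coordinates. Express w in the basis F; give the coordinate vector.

<-2, -4>

Write w = c_1 f1 + c_2 f2 and solve for the c_i.
System: 0c_1 + c_2 = -4, 3c_1 + 3c_2 = -18; solving gives c_1 = -2, c_2 = -4.
Check: -2f1 - 4f2 = <-4, -18>.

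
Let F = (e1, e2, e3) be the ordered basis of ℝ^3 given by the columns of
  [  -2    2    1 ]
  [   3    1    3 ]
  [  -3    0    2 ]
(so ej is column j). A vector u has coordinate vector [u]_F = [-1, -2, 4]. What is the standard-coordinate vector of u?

The coordinates say u = -e1 - 2e2 + 4e3; adding the scaled basis vectors gives [2, 7, 11].

[2, 7, 11]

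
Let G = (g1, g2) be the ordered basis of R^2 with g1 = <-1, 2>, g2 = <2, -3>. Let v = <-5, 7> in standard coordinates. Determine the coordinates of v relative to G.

<-1, -3>

[v]_G is the unique c with M c = v, where M has columns g1, g2.
System: -c_1 + 2c_2 = -5, 2c_1 - 3c_2 = 7; solving gives c_1 = -1, c_2 = -3.
Check: -g1 - 3g2 = <-5, 7>.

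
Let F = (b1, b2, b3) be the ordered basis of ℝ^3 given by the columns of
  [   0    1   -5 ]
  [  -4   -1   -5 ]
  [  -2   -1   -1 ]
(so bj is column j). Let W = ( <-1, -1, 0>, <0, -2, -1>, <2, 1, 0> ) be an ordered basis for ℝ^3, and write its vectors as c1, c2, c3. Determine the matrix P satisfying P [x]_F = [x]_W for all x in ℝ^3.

[[0, -1, 1], [2, 1, 1], [0, 0, -2]]

Let M have columns bj and N have columns cj. Then for every x, N [x]_W = x = M [x]_F, so P = N^(-1) M.
Since det N = 1, N^(-1) has integer entries; multiplying gives P = [[0, -1, 1], [2, 1, 1], [0, 0, -2]].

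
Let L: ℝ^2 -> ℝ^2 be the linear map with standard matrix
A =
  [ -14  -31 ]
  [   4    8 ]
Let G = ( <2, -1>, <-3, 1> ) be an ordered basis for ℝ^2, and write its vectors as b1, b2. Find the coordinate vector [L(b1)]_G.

Column 1 of [L]_G is the G-coordinate vector of L(b1).
In standard coordinates L(b1) = A b1 = <3, 0>.
Converting to G: <3, 0> = -3b1 - 3b2, so the coordinate vector is <-3, -3>.

<-3, -3>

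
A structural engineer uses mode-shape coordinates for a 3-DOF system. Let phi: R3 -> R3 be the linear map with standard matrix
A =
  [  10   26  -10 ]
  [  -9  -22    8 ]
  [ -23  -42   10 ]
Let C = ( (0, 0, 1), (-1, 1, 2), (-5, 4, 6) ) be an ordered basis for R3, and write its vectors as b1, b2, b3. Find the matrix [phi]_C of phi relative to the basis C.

[[-2, -3, -1], [0, -1, 1], [2, 1, 1]]

With P the matrix whose columns are b1, ..., b3, [phi]_C = P^(-1) A P.
Column by column: phi(b1) = A b1 = (-10, 8, 10); its C-coordinates (-2, 0, 2) give column 1.
Continuing for each basis vector yields [phi]_C = [[-2, -3, -1], [0, -1, 1], [2, 1, 1]].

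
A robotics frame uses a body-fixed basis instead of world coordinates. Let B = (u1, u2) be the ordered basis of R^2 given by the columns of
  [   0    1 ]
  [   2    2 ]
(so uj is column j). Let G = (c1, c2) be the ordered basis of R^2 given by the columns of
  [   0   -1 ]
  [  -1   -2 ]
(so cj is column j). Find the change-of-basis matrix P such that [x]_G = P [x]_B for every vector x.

Take x = uj: its B-coordinates are the j-th standard unit vector, so P e_j — column j of P — equals [uj]_G.
u1 = -2c1 + 0·c2, giving column 1 = <-2, 0>; repeating for each j gives P = [[-2, 0], [0, -1]].

[[-2, 0], [0, -1]]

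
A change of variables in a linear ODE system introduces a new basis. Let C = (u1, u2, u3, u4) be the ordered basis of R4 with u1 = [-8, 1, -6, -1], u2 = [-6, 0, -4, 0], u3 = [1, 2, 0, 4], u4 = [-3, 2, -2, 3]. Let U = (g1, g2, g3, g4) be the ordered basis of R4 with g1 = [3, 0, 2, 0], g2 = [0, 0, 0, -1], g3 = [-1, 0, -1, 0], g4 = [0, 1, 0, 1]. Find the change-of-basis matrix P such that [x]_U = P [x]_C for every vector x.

[[-2, -2, 1, -1], [2, 0, -2, -1], [2, 0, 2, 0], [1, 0, 2, 2]]

Column j of P is [uj]_U, since P maps C-coordinates to U-coordinates.
Expressing u1 in U: u1 = -2g1 + 2g2 + 2g3 + g4, so column 1 of P is [-2, 2, 2, 1].
Doing the same for each uj gives P = [[-2, -2, 1, -1], [2, 0, -2, -1], [2, 0, 2, 0], [1, 0, 2, 2]].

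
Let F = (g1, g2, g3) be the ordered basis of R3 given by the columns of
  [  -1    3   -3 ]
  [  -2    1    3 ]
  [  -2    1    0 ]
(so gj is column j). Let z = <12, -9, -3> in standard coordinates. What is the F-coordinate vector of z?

<3, 3, -2>

We seek scalars with c_1 g1 + ... + c_3 g3 = z; equivalently solve M c = z where the columns of M are g1, ..., g3.
Solving this 3x3 system gives c = (3, 3, -2).
Check: 3g1 + 3g2 - 2g3 = <12, -9, -3>.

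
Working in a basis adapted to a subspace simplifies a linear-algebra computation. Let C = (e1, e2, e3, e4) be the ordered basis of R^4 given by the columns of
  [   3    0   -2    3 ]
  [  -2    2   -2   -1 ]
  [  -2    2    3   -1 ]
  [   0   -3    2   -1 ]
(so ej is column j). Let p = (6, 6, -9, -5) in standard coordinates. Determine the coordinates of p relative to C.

Write p = c_1 e1 + ... + c_4 e4 and solve for the c_i.
Gaussian elimination on [M | p] yields c = (-2, -1, -3, 2).
Check: -2e1 - e2 - 3e3 + 2e4 = (6, 6, -9, -5).

(-2, -1, -3, 2)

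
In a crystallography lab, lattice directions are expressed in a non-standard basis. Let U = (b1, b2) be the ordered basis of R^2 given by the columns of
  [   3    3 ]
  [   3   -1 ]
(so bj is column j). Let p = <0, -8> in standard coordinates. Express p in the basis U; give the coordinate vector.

<-2, 2>

We seek scalars with c_1 b1 + c_2 b2 = p; equivalently solve M c = p where the columns of M are b1, b2.
System: 3c_1 + 3c_2 = 0, 3c_1 - c_2 = -8; solving gives c_1 = -2, c_2 = 2.
Check: -2b1 + 2b2 = <0, -8>.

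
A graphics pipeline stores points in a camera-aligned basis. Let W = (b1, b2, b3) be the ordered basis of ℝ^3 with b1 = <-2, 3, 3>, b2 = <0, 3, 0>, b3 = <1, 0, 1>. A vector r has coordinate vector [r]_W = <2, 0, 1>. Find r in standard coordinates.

The coordinates say r = 2b1 + 0·b2 + b3; adding the scaled basis vectors gives <-3, 6, 7>.

<-3, 6, 7>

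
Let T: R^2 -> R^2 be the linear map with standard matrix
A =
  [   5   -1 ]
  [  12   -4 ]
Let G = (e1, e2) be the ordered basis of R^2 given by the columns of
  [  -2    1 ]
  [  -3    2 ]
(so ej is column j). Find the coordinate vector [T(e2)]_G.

(-2, -1)

Compute T(e2) = A e2 = (3, 4) in standard coordinates.
Then write this in G-coordinates: solve for y in y_1 e1 + y_2 e2 = (3, 4).
This gives y = (-2, -1), which is column 2 of [T]_G.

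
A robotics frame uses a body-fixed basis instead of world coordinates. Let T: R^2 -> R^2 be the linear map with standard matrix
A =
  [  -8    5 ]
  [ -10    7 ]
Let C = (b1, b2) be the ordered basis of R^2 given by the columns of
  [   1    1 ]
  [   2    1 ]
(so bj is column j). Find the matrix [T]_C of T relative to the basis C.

[[2, 0], [0, -3]]

With P the matrix whose columns are b1, b2, [T]_C = P^(-1) A P.
Column by column: T(b1) = A b1 = (2, 4); its C-coordinates (2, 0) give column 1.
Continuing for each basis vector yields [T]_C = [[2, 0], [0, -3]].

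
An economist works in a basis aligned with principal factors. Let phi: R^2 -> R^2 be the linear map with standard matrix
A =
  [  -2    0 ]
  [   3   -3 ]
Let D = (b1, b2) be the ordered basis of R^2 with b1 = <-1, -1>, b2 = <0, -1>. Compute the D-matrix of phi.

Let P have columns b1, b2. Then [phi]_D = P^(-1) A P.
Here det P = 1, so P^(-1) is integer; computing A P first and then P^(-1)(A P) gives [[-2, 0], [2, -3]].

[[-2, 0], [2, -3]]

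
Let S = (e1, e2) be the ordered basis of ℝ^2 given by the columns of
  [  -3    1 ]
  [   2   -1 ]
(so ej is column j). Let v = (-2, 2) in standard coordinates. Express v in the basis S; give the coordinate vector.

We seek scalars with c_1 e1 + c_2 e2 = v; equivalently solve M c = v where the columns of M are e1, e2.
System: -3c_1 + c_2 = -2, 2c_1 - c_2 = 2; solving gives c_1 = 0, c_2 = -2.
Check: 0·e1 - 2e2 = (-2, 2).

(0, -2)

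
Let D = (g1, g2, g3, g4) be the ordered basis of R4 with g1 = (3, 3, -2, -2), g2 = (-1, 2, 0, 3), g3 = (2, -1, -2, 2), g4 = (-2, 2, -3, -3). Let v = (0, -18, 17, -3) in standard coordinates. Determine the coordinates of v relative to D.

Write v = c_1 g1 + ... + c_4 g4 and solve for the c_i.
Row-reducing the augmented matrix [M | v] gives c = (-2, -4, -2, -3).
Check: -2g1 - 4g2 - 2g3 - 3g4 = (0, -18, 17, -3).

(-2, -4, -2, -3)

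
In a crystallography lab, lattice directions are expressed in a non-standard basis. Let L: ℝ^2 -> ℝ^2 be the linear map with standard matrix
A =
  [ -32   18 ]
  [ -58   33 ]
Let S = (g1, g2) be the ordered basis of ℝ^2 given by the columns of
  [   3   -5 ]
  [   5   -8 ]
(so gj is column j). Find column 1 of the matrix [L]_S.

<3, 3>

Compute L(g1) = A g1 = <-6, -9> in standard coordinates.
Then write this in S-coordinates: solve for y in y_1 g1 + y_2 g2 = <-6, -9>.
This gives y = <3, 3>, which is column 1 of [L]_S.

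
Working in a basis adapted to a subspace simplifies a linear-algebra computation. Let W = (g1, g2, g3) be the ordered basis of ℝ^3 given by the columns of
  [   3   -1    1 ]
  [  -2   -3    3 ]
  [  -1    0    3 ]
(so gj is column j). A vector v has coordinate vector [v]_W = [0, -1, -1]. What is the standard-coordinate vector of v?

[0, 0, -3]

The coordinates say v = 0·g1 - g2 - g3; adding the scaled basis vectors gives [0, 0, -3].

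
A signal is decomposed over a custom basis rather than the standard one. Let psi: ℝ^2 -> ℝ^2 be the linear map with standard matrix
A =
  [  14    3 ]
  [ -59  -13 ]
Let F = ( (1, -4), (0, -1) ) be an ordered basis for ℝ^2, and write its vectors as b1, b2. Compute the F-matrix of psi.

[[2, -3], [-1, -1]]

With P the matrix whose columns are b1, b2, [psi]_F = P^(-1) A P.
Column by column: psi(b1) = A b1 = (2, -7); its F-coordinates (2, -1) give column 1.
Continuing for each basis vector yields [psi]_F = [[2, -3], [-1, -1]].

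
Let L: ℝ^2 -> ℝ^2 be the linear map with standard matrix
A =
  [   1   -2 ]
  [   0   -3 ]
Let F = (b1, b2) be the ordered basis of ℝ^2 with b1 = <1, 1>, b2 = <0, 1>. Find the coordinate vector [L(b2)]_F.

<-2, -1>

Compute L(b2) = A b2 = <-2, -3> in standard coordinates.
Then write this in F-coordinates: solve for y in y_1 b1 + y_2 b2 = <-2, -3>.
This gives y = <-2, -1>, which is column 2 of [L]_F.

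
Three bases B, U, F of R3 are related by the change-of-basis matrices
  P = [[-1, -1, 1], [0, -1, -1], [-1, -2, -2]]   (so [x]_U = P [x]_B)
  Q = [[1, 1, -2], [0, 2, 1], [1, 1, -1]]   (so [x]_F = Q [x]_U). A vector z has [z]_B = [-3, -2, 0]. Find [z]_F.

Composing the changes, [z]_F = Q P [z]_B.
Q P = [[1, 2, 4], [-1, -4, -4], [0, 0, 2]]; applying this to [-3, -2, 0] gives [-7, 11, 0].

[-7, 11, 0]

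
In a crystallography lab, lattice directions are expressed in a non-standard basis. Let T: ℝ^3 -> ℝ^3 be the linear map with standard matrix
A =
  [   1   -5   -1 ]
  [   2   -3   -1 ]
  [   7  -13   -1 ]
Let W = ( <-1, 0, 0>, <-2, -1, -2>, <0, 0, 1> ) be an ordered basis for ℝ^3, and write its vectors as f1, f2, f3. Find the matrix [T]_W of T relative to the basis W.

The j-th column of [T]_W is [T(fj)]_W.
T(f1) = A f1 = <-1, -2, -7> = -3f1 + 2f2 - 3f3, so column 1 is <-3, 2, -3>.
Repeating for f2, f3 and assembling the columns gives [[-3, -3, -1], [2, -1, 1], [-3, -1, 1]].

[[-3, -3, -1], [2, -1, 1], [-3, -1, 1]]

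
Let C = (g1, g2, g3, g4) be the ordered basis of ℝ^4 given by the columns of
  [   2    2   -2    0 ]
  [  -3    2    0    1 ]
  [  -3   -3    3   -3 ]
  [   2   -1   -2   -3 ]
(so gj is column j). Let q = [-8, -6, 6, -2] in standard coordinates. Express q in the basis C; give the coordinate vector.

[q]_C is the unique c with M c = q, where M has columns g1, ..., g4.
Gaussian elimination on [M | q] yields c = (0, -4, 0, 2).
Check: 0·g1 - 4g2 + 0·g3 + 2g4 = [-8, -6, 6, -2].

[0, -4, 0, 2]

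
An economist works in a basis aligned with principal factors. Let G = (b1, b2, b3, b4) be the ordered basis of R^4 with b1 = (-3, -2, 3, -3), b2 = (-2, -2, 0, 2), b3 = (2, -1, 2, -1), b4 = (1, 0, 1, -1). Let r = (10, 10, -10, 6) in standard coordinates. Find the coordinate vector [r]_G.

(-3, -1, -2, 3)

Write r = c_1 b1 + ... + c_4 b4 and solve for the c_i.
Gaussian elimination on [M | r] yields c = (-3, -1, -2, 3).
Check: -3b1 - b2 - 2b3 + 3b4 = (10, 10, -10, 6).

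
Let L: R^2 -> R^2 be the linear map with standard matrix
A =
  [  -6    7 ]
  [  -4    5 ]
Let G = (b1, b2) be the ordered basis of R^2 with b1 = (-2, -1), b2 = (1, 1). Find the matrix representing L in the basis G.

[[-2, 0], [1, 1]]

The j-th column of [L]_G is [L(bj)]_G.
L(b1) = A b1 = (5, 3) = -2b1 + b2, so column 1 is (-2, 1).
Repeating for b2 and assembling the columns gives [[-2, 0], [1, 1]].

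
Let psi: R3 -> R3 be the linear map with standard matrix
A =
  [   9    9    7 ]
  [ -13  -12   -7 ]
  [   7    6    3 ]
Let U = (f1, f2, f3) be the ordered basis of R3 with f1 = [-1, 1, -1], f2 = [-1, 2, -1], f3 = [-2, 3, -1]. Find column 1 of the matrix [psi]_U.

[3, -2, 3]

Column 1 of [psi]_U is the U-coordinate vector of psi(f1).
In standard coordinates psi(f1) = A f1 = [-7, 8, -4].
Converting to U: [-7, 8, -4] = 3f1 - 2f2 + 3f3, so the coordinate vector is [3, -2, 3].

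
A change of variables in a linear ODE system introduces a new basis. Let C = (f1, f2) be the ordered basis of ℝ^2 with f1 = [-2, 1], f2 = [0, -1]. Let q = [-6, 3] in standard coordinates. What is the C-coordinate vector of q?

[3, 0]

Write q = c_1 f1 + c_2 f2 and solve for the c_i.
System: -2c_1 + 0c_2 = -6, c_1 - c_2 = 3; solving gives c_1 = 3, c_2 = 0.
Check: 3f1 + 0·f2 = [-6, 3].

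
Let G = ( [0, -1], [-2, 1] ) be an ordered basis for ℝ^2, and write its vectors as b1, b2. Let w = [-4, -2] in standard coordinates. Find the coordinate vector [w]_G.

Write w = c_1 b1 + c_2 b2 and solve for the c_i.
System: 0c_1 - 2c_2 = -4, -c_1 + c_2 = -2; solving gives c_1 = 4, c_2 = 2.
Check: 4b1 + 2b2 = [-4, -2].

[4, 2]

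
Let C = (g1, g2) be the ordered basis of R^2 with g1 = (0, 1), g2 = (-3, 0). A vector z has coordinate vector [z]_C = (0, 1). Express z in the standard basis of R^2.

z = M [z]_C, where M has columns g1, g2.
Carrying out the matrix-vector product, z = (-3, 0).

(-3, 0)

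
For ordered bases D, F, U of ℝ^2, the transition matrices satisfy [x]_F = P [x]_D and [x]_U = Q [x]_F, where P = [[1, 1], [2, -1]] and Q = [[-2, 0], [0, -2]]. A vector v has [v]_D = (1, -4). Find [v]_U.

Composing the changes, [v]_U = Q P [v]_D.
Q P = [[-2, -2], [-4, 2]]; applying this to (1, -4) gives (6, -12).

(6, -12)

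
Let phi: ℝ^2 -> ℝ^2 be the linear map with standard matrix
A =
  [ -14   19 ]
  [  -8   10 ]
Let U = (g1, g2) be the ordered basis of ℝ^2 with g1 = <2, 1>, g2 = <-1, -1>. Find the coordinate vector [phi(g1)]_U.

<-3, 3>

Compute phi(g1) = A g1 = <-9, -6> in standard coordinates.
Then write this in U-coordinates: solve for y in y_1 g1 + y_2 g2 = <-9, -6>.
This gives y = <-3, 3>, which is column 1 of [phi]_U.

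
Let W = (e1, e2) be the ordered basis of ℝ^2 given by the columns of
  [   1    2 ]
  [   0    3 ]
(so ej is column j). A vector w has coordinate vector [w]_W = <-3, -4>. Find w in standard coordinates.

<-11, -12>

The coordinates say w = -3e1 - 4e2; adding the scaled basis vectors gives <-11, -12>.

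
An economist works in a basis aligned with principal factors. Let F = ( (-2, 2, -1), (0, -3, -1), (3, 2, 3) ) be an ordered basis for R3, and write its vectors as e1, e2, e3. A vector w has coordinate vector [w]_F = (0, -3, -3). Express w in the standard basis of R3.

w = M [w]_F, where M has columns e1, ..., e3.
Carrying out the matrix-vector product, w = (-9, 3, -6).

(-9, 3, -6)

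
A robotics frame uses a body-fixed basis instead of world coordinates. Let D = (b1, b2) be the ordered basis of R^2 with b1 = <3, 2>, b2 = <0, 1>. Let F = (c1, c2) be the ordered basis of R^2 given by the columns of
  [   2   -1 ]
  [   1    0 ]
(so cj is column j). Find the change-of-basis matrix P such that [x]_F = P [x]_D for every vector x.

[[2, 1], [1, 2]]

Column j of P is [bj]_F, since P maps D-coordinates to F-coordinates.
Expressing b1 in F: b1 = 2c1 + c2, so column 1 of P is <2, 1>.
Doing the same for each bj gives P = [[2, 1], [1, 2]].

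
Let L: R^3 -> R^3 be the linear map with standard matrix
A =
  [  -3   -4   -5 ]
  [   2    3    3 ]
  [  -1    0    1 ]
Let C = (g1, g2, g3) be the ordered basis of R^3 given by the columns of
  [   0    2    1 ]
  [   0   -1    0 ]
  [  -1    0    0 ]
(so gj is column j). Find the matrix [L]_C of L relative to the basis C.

[[1, 2, 1], [3, -1, -2], [-1, 0, 1]]

The j-th column of [L]_C is [L(gj)]_C.
L(g1) = A g1 = <5, -3, -1> = g1 + 3g2 - g3, so column 1 is <1, 3, -1>.
Repeating for g2, g3 and assembling the columns gives [[1, 2, 1], [3, -1, -2], [-1, 0, 1]].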